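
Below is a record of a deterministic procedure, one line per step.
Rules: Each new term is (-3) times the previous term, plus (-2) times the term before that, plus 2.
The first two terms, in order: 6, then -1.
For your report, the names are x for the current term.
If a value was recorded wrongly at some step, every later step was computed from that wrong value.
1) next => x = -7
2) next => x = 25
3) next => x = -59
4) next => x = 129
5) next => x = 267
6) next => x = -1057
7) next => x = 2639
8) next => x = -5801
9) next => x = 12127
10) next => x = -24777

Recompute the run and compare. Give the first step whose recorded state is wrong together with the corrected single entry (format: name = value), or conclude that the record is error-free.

step 5, x = -267

1. x = -3*(-1) + (-2)*(6) + (2) = -7 (confirmed correct)
2. x = -3*(-7) + (-2)*(-1) + (2) = 25 (checks out)
3. x = -3*(25) + (-2)*(-7) + (2) = -59 (same as recorded)
4. x = -3*(-59) + (-2)*(25) + (2) = 129 (matches)
5. x = -3*(129) + (-2)*(-59) + (2) = -267 (the record disagrees here)
The earliest wrong entry is at step 5: it should read x = -267.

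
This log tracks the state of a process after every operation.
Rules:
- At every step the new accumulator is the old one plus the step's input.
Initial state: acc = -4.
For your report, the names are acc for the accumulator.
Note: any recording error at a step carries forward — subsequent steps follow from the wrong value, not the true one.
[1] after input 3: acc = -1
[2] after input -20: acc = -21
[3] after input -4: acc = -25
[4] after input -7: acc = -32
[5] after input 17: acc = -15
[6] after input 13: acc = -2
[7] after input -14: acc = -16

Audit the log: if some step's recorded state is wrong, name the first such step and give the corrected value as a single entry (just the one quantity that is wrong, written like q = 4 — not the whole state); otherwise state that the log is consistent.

no error

1. acc = -4 + 3 = -1 (checks out)
2. acc = -1 + -20 = -21 (no discrepancy)
3. acc = -21 + -4 = -25 (exactly as logged)
4. acc = -25 + -7 = -32 (agrees with the log)
5. acc = -32 + 17 = -15 (agrees with the log)
6. acc = -15 + 13 = -2 (confirmed correct)
7. acc = -2 + -14 = -16 (consistent with the log)
Nothing is out of place; the run is error-free.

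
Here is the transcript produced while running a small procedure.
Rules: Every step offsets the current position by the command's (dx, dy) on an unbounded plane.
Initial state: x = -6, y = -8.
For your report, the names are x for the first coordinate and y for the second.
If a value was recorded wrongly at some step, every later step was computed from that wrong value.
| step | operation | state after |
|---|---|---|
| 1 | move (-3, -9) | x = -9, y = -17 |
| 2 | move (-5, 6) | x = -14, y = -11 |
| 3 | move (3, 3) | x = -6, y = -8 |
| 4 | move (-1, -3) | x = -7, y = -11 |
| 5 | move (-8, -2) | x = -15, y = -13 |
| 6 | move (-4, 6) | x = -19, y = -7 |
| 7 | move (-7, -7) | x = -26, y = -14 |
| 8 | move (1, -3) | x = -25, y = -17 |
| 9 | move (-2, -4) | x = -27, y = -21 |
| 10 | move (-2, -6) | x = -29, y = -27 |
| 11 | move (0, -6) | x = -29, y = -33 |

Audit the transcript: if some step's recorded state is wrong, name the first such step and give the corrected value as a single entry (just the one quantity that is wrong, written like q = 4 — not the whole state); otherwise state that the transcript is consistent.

step 3, x = -11

Recomputing the run from the initial state:
step 1: x = -9, y = -17
step 2: x = -14, y = -11
step 3: x = -11, y = -8
step 4: x = -12, y = -11
step 5: x = -20, y = -13
step 6: x = -24, y = -7
step 7: x = -31, y = -14
step 8: x = -30, y = -17
step 9: x = -32, y = -21
step 10: x = -34, y = -27
step 11: x = -34, y = -33
The first disagreement with the transcript is at step 3, where the value should be x = -11.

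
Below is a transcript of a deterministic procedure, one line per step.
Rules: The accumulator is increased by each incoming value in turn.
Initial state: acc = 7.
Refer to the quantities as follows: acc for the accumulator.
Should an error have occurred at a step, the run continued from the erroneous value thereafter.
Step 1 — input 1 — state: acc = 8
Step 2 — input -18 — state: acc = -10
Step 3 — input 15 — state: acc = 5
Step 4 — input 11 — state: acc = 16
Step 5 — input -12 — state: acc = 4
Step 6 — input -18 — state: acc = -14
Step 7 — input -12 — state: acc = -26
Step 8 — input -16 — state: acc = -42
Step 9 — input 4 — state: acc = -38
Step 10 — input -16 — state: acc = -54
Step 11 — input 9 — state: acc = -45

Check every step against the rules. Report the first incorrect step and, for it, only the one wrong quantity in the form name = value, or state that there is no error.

no error

step 1: acc = 7 + 1 = 8 -> verified
step 2: acc = 8 + -18 = -10 -> verified
step 3: acc = -10 + 15 = 5 -> same as recorded
step 4: acc = 5 + 11 = 16 -> same as recorded
step 5: acc = 16 + -12 = 4 -> agrees with the transcript
step 6: acc = 4 + -18 = -14 -> in agreement
step 7: acc = -14 + -12 = -26 -> in agreement
step 8: acc = -26 + -16 = -42 -> checks out
step 9: acc = -42 + 4 = -38 -> in agreement
step 10: acc = -38 + -16 = -54 -> checks out
step 11: acc = -54 + 9 = -45 -> consistent with the transcript
All entries verified; no error found.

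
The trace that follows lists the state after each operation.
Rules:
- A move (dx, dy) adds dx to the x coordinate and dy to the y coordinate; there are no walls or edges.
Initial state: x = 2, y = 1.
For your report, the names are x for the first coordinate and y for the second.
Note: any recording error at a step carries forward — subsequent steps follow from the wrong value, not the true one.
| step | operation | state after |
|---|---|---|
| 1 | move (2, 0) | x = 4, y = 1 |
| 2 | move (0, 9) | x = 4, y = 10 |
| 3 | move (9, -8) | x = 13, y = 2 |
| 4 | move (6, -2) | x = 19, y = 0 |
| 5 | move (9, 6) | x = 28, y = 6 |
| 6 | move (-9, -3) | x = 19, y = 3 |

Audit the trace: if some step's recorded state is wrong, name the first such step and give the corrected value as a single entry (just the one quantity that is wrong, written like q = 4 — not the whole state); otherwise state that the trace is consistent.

Step 1: x = 2 + (2) = 4, y = 1 + (0) = 1 — matches.
Step 2: x = 4 + (0) = 4, y = 1 + (9) = 10 — in agreement.
Step 3: x = 4 + (9) = 13, y = 10 + (-8) = 2 — confirmed correct.
Step 4: x = 13 + (6) = 19, y = 2 + (-2) = 0 — consistent with the trace.
Step 5: x = 19 + (9) = 28, y = 0 + (6) = 6 — exactly as logged.
Step 6: x = 28 + (-9) = 19, y = 6 + (-3) = 3 — in agreement.
All steps check out; nothing to correct.

no error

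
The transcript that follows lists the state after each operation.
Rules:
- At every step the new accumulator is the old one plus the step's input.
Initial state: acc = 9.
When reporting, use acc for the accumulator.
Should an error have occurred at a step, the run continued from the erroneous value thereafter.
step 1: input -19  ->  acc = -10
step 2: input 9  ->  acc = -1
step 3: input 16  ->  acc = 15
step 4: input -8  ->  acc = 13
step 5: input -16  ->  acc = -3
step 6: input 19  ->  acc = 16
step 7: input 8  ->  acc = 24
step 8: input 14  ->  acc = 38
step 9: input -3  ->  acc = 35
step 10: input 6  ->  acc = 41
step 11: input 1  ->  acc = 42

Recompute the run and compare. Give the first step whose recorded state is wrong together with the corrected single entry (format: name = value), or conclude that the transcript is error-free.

Recomputing the run from the initial state:
step 1: acc = -10
step 2: acc = -1
step 3: acc = 15
step 4: acc = 7
step 5: acc = -9
step 6: acc = 10
step 7: acc = 18
step 8: acc = 32
step 9: acc = 29
step 10: acc = 35
step 11: acc = 36
The first disagreement with the transcript is at step 4, where the value should be acc = 7.

step 4, acc = 7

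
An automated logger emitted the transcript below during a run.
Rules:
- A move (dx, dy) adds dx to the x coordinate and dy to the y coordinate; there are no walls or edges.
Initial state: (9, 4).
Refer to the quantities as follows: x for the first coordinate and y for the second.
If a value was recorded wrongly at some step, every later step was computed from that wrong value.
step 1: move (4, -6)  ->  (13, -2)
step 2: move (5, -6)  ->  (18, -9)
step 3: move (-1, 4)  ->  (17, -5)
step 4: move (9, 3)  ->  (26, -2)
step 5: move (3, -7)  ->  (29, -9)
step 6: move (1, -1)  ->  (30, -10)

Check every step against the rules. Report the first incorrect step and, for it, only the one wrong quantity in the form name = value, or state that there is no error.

step 2, y = -8

1. x = 9 + (4) = 13, y = 4 + (-6) = -2 (matches)
2. x = 13 + (5) = 18, y = -2 + (-6) = -8 (not what was recorded)
The audit stops at step 2: the recorded entry is wrong and should be y = -8.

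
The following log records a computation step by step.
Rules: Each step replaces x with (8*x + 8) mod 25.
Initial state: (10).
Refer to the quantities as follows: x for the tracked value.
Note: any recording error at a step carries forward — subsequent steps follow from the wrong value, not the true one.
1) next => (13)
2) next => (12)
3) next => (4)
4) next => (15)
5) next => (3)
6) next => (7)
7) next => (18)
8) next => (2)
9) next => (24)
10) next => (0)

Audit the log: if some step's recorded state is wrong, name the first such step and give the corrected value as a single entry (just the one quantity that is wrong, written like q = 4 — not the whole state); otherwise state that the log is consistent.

Step 1: x = (8*10 + 8) mod 25 = 13 — matches.
Step 2: x = (8*13 + 8) mod 25 = 12 — checks out.
Step 3: x = (8*12 + 8) mod 25 = 4 — verified.
Step 4: x = (8*4 + 8) mod 25 = 15 — in agreement.
Step 5: x = (8*15 + 8) mod 25 = 3 — consistent with the log.
Step 6: x = (8*3 + 8) mod 25 = 7 — exactly as logged.
Step 7: x = (8*7 + 8) mod 25 = 14 — not what was recorded.
So the first discrepancy is step 7, where the right value is x = 14.

step 7, x = 14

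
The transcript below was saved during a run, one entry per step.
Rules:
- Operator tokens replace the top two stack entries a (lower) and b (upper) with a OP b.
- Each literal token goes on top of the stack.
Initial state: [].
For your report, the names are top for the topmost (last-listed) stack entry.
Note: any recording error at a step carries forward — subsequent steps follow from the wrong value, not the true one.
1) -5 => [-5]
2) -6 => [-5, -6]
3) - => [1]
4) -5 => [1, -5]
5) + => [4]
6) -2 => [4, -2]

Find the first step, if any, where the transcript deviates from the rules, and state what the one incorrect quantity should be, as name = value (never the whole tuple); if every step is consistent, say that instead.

Recomputing the run from the initial state:
step 1: [-5]
step 2: [-5, -6]
step 3: [1]
step 4: [1, -5]
step 5: [-4]
step 6: [-4, -2]
The first disagreement with the transcript is at step 5, where the value should be top = -4.

step 5, top = -4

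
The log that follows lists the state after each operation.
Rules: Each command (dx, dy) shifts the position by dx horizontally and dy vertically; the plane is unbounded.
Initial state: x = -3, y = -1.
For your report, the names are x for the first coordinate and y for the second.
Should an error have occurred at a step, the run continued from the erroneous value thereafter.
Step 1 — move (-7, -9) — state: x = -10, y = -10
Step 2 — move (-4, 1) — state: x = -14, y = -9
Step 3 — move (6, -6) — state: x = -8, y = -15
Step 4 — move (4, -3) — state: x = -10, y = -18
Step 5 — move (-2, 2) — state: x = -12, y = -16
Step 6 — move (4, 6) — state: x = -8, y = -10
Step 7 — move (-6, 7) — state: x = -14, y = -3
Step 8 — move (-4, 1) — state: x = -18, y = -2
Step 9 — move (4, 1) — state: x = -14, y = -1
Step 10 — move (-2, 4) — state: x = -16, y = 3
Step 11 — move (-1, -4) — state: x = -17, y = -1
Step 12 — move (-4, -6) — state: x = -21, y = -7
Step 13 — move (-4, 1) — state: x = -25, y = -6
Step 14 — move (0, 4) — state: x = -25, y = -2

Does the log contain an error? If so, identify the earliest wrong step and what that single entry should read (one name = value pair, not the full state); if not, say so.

step 4, x = -4

Recomputing the run from the initial state:
step 1: x = -10, y = -10
step 2: x = -14, y = -9
step 3: x = -8, y = -15
step 4: x = -4, y = -18
step 5: x = -6, y = -16
step 6: x = -2, y = -10
step 7: x = -8, y = -3
step 8: x = -12, y = -2
step 9: x = -8, y = -1
step 10: x = -10, y = 3
step 11: x = -11, y = -1
step 12: x = -15, y = -7
step 13: x = -19, y = -6
step 14: x = -19, y = -2
The first disagreement with the log is at step 4, where the value should be x = -4.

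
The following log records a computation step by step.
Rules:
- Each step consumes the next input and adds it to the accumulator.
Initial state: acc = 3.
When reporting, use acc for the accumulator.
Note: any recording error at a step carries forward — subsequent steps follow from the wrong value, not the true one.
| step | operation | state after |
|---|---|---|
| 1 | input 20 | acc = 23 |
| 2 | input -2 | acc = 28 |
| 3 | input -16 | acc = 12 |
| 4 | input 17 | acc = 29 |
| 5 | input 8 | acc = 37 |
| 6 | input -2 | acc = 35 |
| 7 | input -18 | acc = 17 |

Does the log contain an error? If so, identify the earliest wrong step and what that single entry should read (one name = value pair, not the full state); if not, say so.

step 2, acc = 21

Step 1: acc = 3 + 20 = 23 — verified.
Step 2: acc = 23 + -2 = 21 — not what was recorded.
Step 2 is the first one off; corrected, acc = 21.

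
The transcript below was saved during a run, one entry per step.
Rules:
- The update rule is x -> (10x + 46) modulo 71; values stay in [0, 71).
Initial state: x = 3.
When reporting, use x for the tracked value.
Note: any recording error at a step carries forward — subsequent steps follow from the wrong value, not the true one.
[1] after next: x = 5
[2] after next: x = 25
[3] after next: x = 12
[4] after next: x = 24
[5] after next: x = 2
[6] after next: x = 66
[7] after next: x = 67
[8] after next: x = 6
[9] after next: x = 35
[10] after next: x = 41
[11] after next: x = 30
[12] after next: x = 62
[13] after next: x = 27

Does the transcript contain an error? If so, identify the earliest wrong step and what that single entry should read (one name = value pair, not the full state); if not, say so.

Step 1: x = (10*3 + 46) mod 71 = 5 — checks out.
Step 2: x = (10*5 + 46) mod 71 = 25 — in agreement.
Step 3: x = (10*25 + 46) mod 71 = 12 — checks out.
Step 4: x = (10*12 + 46) mod 71 = 24 — verified.
Step 5: x = (10*24 + 46) mod 71 = 2 — exactly as logged.
Step 6: x = (10*2 + 46) mod 71 = 66 — consistent with the transcript.
Step 7: x = (10*66 + 46) mod 71 = 67 — in agreement.
Step 8: x = (10*67 + 46) mod 71 = 6 — no discrepancy.
Step 9: x = (10*6 + 46) mod 71 = 35 — checks out.
Step 10: x = (10*35 + 46) mod 71 = 41 — verified.
Step 11: x = (10*41 + 46) mod 71 = 30 — no discrepancy.
Step 12: x = (10*30 + 46) mod 71 = 62 — no discrepancy.
Step 13: x = (10*62 + 46) mod 71 = 27 — exactly as logged.
The recomputation confirms every line.

no error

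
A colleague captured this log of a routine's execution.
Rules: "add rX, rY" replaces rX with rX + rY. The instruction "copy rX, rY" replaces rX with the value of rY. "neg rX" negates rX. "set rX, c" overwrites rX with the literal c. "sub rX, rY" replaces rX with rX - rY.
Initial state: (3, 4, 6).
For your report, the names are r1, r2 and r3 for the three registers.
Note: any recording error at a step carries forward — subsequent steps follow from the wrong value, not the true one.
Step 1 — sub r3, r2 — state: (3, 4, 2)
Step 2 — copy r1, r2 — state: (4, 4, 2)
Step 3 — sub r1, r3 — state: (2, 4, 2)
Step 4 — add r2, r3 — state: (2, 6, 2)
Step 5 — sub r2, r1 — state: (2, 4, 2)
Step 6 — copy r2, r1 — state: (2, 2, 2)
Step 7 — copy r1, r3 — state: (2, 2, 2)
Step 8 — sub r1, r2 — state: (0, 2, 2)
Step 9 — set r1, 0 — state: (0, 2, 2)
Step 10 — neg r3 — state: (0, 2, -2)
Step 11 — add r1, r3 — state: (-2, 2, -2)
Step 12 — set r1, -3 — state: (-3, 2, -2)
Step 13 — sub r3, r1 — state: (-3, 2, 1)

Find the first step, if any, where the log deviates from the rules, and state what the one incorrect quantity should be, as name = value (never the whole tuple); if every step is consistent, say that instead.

no error

Recomputing the run from the initial state:
step 1: r1 = 3, r2 = 4, r3 = 2
step 2: r1 = 4, r2 = 4, r3 = 2
step 3: r1 = 2, r2 = 4, r3 = 2
step 4: r1 = 2, r2 = 6, r3 = 2
step 5: r1 = 2, r2 = 4, r3 = 2
step 6: r1 = 2, r2 = 2, r3 = 2
step 7: r1 = 2, r2 = 2, r3 = 2
step 8: r1 = 0, r2 = 2, r3 = 2
step 9: r1 = 0, r2 = 2, r3 = 2
step 10: r1 = 0, r2 = 2, r3 = -2
step 11: r1 = -2, r2 = 2, r3 = -2
step 12: r1 = -3, r2 = 2, r3 = -2
step 13: r1 = -3, r2 = 2, r3 = 1
This matches the log at every step.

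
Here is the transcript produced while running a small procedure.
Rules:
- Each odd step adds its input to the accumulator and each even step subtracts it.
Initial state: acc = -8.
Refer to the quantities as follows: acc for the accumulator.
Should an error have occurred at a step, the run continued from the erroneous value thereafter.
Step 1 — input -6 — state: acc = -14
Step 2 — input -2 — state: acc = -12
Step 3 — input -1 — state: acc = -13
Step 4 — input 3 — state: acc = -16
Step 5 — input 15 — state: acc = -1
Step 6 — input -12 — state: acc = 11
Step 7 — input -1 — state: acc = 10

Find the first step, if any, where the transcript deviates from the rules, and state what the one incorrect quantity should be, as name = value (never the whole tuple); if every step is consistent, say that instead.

step 1: acc = -8 + -6 = -14 -> consistent with the transcript
step 2: acc = -14 - -2 = -12 -> no discrepancy
step 3: acc = -12 + -1 = -13 -> confirmed correct
step 4: acc = -13 - 3 = -16 -> confirmed correct
step 5: acc = -16 + 15 = -1 -> exactly as logged
step 6: acc = -1 - -12 = 11 -> agrees with the transcript
step 7: acc = 11 + -1 = 10 -> agrees with the transcript
The whole run recomputes cleanly — no discrepancies.

no error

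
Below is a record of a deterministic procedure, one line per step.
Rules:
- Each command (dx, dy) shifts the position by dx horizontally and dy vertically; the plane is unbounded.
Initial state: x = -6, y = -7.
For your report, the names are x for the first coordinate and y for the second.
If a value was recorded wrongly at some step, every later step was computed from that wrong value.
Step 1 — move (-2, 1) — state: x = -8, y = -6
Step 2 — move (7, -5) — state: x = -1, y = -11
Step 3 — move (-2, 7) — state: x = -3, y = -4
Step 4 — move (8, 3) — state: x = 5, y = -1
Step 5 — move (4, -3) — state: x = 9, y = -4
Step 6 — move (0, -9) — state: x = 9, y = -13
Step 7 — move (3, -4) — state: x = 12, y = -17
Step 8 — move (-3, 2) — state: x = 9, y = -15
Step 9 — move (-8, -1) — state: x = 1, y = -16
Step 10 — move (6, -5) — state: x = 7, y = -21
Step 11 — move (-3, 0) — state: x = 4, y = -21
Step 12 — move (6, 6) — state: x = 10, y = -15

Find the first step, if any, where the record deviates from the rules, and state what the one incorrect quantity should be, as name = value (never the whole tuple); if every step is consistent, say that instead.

no error

Recomputing the run from the initial state:
step 1: x = -8, y = -6
step 2: x = -1, y = -11
step 3: x = -3, y = -4
step 4: x = 5, y = -1
step 5: x = 9, y = -4
step 6: x = 9, y = -13
step 7: x = 12, y = -17
step 8: x = 9, y = -15
step 9: x = 1, y = -16
step 10: x = 7, y = -21
step 11: x = 4, y = -21
step 12: x = 10, y = -15
This matches the record at every step.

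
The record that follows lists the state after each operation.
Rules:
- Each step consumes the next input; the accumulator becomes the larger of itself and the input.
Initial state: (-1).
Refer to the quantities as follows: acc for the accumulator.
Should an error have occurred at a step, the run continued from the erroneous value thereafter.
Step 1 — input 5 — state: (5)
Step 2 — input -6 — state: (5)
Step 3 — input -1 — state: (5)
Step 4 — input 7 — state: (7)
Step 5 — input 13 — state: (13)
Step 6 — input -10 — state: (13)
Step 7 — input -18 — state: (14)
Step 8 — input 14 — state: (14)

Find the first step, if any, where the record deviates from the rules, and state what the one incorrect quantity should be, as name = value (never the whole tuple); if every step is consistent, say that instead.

step 7, acc = 13

step 1: acc = max(-1, 5) = 5 -> agrees with the record
step 2: acc = max(5, -6) = 5 -> same as recorded
step 3: acc = max(5, -1) = 5 -> verified
step 4: acc = max(5, 7) = 7 -> agrees with the record
step 5: acc = max(7, 13) = 13 -> in agreement
step 6: acc = max(13, -10) = 13 -> matches
step 7: acc = max(13, -18) = 13 -> a discrepancy with the record
Step 7 is the first one off; corrected, acc = 13.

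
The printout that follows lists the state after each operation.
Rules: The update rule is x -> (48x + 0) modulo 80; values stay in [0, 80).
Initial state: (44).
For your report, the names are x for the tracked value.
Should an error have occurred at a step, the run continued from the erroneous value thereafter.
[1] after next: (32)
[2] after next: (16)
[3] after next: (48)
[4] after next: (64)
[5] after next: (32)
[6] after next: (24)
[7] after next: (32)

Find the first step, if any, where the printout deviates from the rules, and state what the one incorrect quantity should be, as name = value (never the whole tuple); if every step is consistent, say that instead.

step 6, x = 16

step 1: x = (48*44 + 0) mod 80 = 32 -> in agreement
step 2: x = (48*32 + 0) mod 80 = 16 -> checks out
step 3: x = (48*16 + 0) mod 80 = 48 -> no discrepancy
step 4: x = (48*48 + 0) mod 80 = 64 -> no discrepancy
step 5: x = (48*64 + 0) mod 80 = 32 -> agrees with the printout
step 6: x = (48*32 + 0) mod 80 = 16 -> the printout disagrees here
Conclusion: step 6 carries the first error; the entry should be x = 16.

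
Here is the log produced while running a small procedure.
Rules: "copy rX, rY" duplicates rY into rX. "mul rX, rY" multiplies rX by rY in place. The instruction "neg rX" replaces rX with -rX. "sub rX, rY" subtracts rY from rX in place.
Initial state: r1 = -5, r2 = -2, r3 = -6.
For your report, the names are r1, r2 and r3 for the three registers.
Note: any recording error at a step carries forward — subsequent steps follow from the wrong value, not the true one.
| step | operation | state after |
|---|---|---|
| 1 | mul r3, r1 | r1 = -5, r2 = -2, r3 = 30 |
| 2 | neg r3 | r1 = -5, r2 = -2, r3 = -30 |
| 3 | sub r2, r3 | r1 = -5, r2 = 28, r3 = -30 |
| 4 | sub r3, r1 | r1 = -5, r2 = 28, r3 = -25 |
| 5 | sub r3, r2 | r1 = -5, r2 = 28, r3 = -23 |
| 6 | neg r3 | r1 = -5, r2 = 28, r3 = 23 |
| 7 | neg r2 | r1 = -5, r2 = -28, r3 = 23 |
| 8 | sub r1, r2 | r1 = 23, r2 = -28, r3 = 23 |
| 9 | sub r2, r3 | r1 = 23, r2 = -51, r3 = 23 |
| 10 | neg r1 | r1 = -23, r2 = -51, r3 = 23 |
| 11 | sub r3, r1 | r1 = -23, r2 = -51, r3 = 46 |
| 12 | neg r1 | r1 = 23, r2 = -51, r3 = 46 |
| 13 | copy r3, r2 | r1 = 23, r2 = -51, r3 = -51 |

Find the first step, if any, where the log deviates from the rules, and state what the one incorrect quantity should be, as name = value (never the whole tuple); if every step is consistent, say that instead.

step 5, r3 = -53

Step 1: r3 = -6 * -5 = 30 — confirmed correct.
Step 2: r3 = -(30) = -30 — consistent with the log.
Step 3: r2 = -2 - -30 = 28 — agrees with the log.
Step 4: r3 = -30 - -5 = -25 — agrees with the log.
Step 5: r3 = -25 - 28 = -53 — this is not what the log shows.
The audit stops at step 5: the recorded entry is wrong and should be r3 = -53.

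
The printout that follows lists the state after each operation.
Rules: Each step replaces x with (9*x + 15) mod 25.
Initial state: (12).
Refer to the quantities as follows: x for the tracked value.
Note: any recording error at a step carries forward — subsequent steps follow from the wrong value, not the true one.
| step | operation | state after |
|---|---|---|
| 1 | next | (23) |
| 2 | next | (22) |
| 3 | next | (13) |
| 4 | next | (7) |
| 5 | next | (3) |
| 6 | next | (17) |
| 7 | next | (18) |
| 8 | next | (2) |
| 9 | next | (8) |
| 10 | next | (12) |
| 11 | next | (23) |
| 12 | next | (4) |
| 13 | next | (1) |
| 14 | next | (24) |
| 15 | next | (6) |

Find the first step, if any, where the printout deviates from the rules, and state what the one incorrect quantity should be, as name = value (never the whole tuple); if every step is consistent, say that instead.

step 12, x = 22

Recomputing the run from the initial state:
step 1: x = 23
step 2: x = 22
step 3: x = 13
step 4: x = 7
step 5: x = 3
step 6: x = 17
step 7: x = 18
step 8: x = 2
step 9: x = 8
step 10: x = 12
step 11: x = 23
step 12: x = 22
step 13: x = 13
step 14: x = 7
step 15: x = 3
The first disagreement with the printout is at step 12, where the value should be x = 22.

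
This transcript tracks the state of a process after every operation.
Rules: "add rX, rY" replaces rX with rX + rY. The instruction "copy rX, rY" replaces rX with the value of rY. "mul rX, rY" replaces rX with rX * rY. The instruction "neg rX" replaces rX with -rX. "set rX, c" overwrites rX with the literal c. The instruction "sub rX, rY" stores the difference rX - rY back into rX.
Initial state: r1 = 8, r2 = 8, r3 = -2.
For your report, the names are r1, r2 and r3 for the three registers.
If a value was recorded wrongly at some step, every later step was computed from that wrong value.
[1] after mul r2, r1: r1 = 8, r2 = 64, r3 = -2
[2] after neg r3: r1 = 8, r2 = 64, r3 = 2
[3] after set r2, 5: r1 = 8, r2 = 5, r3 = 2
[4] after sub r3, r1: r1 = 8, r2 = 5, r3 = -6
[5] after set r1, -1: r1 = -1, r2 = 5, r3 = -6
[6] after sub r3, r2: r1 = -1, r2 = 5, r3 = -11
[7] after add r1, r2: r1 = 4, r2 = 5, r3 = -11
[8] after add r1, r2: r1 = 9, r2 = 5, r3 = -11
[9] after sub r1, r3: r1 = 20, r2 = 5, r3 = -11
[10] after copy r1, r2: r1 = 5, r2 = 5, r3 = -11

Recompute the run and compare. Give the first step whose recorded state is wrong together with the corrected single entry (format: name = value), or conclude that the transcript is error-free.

no error

step 1: r2 = 8 * 8 = 64 -> agrees with the transcript
step 2: r3 = -(-2) = 2 -> no discrepancy
step 3: r2 = 5 -> checks out
step 4: r3 = 2 - 8 = -6 -> checks out
step 5: r1 = -1 -> checks out
step 6: r3 = -6 - 5 = -11 -> agrees with the transcript
step 7: r1 = -1 + 5 = 4 -> in agreement
step 8: r1 = 4 + 5 = 9 -> matches
step 9: r1 = 9 - -11 = 20 -> agrees with the transcript
step 10: r1 = 5 -> matches
All entries verified; no error found.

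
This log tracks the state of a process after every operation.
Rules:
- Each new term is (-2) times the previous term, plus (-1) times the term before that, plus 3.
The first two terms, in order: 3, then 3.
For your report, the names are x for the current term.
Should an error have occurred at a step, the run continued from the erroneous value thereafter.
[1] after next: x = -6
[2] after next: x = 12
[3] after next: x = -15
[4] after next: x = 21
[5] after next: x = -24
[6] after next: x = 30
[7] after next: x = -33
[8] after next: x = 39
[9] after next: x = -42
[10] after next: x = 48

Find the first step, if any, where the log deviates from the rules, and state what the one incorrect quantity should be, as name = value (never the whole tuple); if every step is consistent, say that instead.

step 1: x = -2*(3) + (-1)*(3) + (3) = -6 -> no discrepancy
step 2: x = -2*(-6) + (-1)*(3) + (3) = 12 -> confirmed correct
step 3: x = -2*(12) + (-1)*(-6) + (3) = -15 -> verified
step 4: x = -2*(-15) + (-1)*(12) + (3) = 21 -> consistent with the log
step 5: x = -2*(21) + (-1)*(-15) + (3) = -24 -> agrees with the log
step 6: x = -2*(-24) + (-1)*(21) + (3) = 30 -> agrees with the log
step 7: x = -2*(30) + (-1)*(-24) + (3) = -33 -> same as recorded
step 8: x = -2*(-33) + (-1)*(30) + (3) = 39 -> in agreement
step 9: x = -2*(39) + (-1)*(-33) + (3) = -42 -> no discrepancy
step 10: x = -2*(-42) + (-1)*(39) + (3) = 48 -> same as recorded
No step deviates from the rules.

no error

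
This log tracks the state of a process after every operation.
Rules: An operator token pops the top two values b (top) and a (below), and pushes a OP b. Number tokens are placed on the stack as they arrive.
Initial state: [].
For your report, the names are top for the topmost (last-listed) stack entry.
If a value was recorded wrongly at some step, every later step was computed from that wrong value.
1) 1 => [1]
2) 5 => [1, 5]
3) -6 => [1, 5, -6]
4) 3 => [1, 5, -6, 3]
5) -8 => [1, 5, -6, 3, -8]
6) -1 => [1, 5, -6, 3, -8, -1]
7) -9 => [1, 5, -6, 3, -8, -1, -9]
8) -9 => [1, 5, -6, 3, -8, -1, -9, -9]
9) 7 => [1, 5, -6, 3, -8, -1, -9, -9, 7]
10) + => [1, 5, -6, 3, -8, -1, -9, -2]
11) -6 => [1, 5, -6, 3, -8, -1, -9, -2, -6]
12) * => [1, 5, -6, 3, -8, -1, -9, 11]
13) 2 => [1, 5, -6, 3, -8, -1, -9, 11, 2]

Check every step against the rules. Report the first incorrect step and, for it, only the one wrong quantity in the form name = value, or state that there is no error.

1. push 1: top = 1 (same as recorded)
2. push 5: top = 5 (verified)
3. push -6: top = -6 (confirmed correct)
4. push 3: top = 3 (matches)
5. push -8: top = -8 (no discrepancy)
6. push -1: top = -1 (exactly as logged)
7. push -9: top = -9 (in agreement)
8. push -9: top = -9 (verified)
9. push 7: top = 7 (in agreement)
10. -9 + 7 = -2 (verified)
11. push -6: top = -6 (exactly as logged)
12. -2 * -6 = 12 (this is not what the log shows)
Conclusion: step 12 carries the first error; the entry should be top = 12.

step 12, top = 12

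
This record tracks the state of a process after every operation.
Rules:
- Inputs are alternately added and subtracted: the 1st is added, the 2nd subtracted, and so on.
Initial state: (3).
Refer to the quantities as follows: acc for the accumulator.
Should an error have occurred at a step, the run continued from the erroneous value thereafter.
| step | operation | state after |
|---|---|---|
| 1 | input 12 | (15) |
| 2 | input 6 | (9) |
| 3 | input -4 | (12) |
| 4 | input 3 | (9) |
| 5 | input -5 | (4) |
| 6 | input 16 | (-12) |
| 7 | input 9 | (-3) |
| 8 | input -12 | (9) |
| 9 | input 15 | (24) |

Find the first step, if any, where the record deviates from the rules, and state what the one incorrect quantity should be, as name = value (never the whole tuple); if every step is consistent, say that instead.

step 1: acc = 3 + 12 = 15 -> agrees with the record
step 2: acc = 15 - 6 = 9 -> confirmed correct
step 3: acc = 9 + -4 = 5 -> the recorded entry deviates here
Conclusion: step 3 carries the first error; the entry should be acc = 5.

step 3, acc = 5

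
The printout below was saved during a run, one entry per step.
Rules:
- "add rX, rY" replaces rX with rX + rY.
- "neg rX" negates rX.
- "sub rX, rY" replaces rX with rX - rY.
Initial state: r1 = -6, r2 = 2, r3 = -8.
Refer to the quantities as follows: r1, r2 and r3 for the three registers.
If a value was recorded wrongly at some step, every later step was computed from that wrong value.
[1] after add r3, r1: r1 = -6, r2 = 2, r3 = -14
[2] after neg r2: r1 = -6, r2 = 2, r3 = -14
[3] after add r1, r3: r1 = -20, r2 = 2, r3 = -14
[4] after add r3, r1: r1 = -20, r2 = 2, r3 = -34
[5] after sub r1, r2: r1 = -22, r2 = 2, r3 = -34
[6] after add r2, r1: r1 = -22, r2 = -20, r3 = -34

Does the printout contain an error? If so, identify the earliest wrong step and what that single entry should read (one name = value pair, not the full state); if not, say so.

step 2, r2 = -2

Recomputing the run from the initial state:
step 1: r1 = -6, r2 = 2, r3 = -14
step 2: r1 = -6, r2 = -2, r3 = -14
step 3: r1 = -20, r2 = -2, r3 = -14
step 4: r1 = -20, r2 = -2, r3 = -34
step 5: r1 = -18, r2 = -2, r3 = -34
step 6: r1 = -18, r2 = -20, r3 = -34
The first disagreement with the printout is at step 2, where the value should be r2 = -2.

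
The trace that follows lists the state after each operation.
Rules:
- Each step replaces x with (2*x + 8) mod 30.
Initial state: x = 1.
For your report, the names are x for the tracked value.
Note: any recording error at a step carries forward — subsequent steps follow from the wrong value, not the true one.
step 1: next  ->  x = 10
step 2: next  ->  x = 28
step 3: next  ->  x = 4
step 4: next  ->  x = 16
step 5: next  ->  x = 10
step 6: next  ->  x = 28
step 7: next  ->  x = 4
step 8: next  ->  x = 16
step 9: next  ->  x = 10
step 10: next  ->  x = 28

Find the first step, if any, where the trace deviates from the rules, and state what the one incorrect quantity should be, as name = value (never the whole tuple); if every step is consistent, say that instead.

no error

Recomputing the run from the initial state:
step 1: x = 10
step 2: x = 28
step 3: x = 4
step 4: x = 16
step 5: x = 10
step 6: x = 28
step 7: x = 4
step 8: x = 16
step 9: x = 10
step 10: x = 28
This matches the trace at every step.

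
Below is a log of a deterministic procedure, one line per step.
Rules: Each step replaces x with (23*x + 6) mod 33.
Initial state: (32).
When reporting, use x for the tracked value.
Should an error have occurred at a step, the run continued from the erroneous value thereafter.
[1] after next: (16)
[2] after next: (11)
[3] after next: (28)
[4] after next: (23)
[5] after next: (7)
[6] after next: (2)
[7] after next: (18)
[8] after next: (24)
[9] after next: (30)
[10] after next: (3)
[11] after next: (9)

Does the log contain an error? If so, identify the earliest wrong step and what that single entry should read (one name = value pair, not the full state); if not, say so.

step 7, x = 19

Recomputing the run from the initial state:
step 1: x = 16
step 2: x = 11
step 3: x = 28
step 4: x = 23
step 5: x = 7
step 6: x = 2
step 7: x = 19
step 8: x = 14
step 9: x = 31
step 10: x = 26
step 11: x = 10
The first disagreement with the log is at step 7, where the value should be x = 19.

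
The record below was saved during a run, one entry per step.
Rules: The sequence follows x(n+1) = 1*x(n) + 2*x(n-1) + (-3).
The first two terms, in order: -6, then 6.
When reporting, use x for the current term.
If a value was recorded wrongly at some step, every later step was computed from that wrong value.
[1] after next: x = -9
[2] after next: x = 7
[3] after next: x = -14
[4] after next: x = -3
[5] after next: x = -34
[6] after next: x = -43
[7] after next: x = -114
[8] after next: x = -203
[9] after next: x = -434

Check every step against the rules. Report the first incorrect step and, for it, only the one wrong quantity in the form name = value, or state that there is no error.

step 2, x = 0

step 1: x = 1*(6) + (2)*(-6) + (-3) = -9 -> no discrepancy
step 2: x = 1*(-9) + (2)*(6) + (-3) = 0 -> the recorded entry deviates here
First incorrect step: 2; the correct value is x = 0.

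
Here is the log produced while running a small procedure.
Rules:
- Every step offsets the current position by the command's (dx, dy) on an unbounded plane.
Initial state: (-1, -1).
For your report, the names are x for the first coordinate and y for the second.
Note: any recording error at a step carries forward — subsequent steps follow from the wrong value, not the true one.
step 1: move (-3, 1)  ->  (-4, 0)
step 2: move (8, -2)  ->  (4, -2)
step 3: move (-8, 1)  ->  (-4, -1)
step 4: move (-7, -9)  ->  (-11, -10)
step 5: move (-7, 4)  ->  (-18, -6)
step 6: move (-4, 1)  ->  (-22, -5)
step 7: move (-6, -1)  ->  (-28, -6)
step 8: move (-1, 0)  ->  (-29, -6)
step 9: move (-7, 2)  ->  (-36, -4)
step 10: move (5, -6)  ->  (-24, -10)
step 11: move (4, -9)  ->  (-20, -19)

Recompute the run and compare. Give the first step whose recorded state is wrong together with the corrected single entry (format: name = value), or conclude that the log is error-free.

step 1: x = -1 + (-3) = -4, y = -1 + (1) = 0 -> verified
step 2: x = -4 + (8) = 4, y = 0 + (-2) = -2 -> exactly as logged
step 3: x = 4 + (-8) = -4, y = -2 + (1) = -1 -> same as recorded
step 4: x = -4 + (-7) = -11, y = -1 + (-9) = -10 -> confirmed correct
step 5: x = -11 + (-7) = -18, y = -10 + (4) = -6 -> matches
step 6: x = -18 + (-4) = -22, y = -6 + (1) = -5 -> consistent with the log
step 7: x = -22 + (-6) = -28, y = -5 + (-1) = -6 -> in agreement
step 8: x = -28 + (-1) = -29, y = -6 + (0) = -6 -> agrees with the log
step 9: x = -29 + (-7) = -36, y = -6 + (2) = -4 -> exactly as logged
step 10: x = -36 + (5) = -31, y = -4 + (-6) = -10 -> not what was recorded
The earliest wrong entry is at step 10: it should read x = -31.

step 10, x = -31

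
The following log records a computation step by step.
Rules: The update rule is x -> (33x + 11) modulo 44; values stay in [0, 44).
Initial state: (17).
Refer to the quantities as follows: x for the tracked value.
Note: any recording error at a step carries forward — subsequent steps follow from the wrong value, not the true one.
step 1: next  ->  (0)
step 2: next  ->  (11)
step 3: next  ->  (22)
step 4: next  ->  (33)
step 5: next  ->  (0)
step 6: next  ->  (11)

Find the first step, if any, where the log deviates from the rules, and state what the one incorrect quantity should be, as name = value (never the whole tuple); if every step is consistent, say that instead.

step 1: x = (33*17 + 11) mod 44 = 0 -> matches
step 2: x = (33*0 + 11) mod 44 = 11 -> agrees with the log
step 3: x = (33*11 + 11) mod 44 = 22 -> agrees with the log
step 4: x = (33*22 + 11) mod 44 = 33 -> verified
step 5: x = (33*33 + 11) mod 44 = 0 -> no discrepancy
step 6: x = (33*0 + 11) mod 44 = 11 -> exactly as logged
Each recorded entry agrees with the recomputation.

no error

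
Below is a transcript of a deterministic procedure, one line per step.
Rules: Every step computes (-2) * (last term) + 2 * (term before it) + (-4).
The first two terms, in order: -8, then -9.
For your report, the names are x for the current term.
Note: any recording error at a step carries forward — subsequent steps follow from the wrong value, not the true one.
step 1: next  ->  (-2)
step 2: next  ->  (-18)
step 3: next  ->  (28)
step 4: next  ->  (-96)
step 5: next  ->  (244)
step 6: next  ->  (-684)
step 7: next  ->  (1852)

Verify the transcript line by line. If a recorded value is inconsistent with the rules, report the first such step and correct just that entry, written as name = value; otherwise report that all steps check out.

Recomputing the run from the initial state:
step 1: x = -2
step 2: x = -18
step 3: x = 28
step 4: x = -96
step 5: x = 244
step 6: x = -684
step 7: x = 1852
This matches the transcript at every step.

no error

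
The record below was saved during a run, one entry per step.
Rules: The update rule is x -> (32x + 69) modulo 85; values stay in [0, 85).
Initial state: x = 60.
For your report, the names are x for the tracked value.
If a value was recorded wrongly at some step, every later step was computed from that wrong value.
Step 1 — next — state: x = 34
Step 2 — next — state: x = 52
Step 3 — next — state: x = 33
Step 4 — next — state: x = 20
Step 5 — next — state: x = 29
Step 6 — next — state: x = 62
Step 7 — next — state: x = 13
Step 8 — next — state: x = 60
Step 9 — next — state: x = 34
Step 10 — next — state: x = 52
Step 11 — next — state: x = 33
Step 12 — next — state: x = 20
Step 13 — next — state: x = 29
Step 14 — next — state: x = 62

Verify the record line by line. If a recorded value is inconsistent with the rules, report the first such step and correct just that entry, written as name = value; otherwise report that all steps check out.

no error

Step 1: x = (32*60 + 69) mod 85 = 34 — no discrepancy.
Step 2: x = (32*34 + 69) mod 85 = 52 — no discrepancy.
Step 3: x = (32*52 + 69) mod 85 = 33 — exactly as logged.
Step 4: x = (32*33 + 69) mod 85 = 20 — checks out.
Step 5: x = (32*20 + 69) mod 85 = 29 — confirmed correct.
Step 6: x = (32*29 + 69) mod 85 = 62 — in agreement.
Step 7: x = (32*62 + 69) mod 85 = 13 — checks out.
Step 8: x = (32*13 + 69) mod 85 = 60 — in agreement.
Step 9: x = (32*60 + 69) mod 85 = 34 — verified.
Step 10: x = (32*34 + 69) mod 85 = 52 — consistent with the record.
Step 11: x = (32*52 + 69) mod 85 = 33 — in agreement.
Step 12: x = (32*33 + 69) mod 85 = 20 — matches.
Step 13: x = (32*20 + 69) mod 85 = 29 — exactly as logged.
Step 14: x = (32*29 + 69) mod 85 = 62 — same as recorded.
The recomputation confirms every line.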